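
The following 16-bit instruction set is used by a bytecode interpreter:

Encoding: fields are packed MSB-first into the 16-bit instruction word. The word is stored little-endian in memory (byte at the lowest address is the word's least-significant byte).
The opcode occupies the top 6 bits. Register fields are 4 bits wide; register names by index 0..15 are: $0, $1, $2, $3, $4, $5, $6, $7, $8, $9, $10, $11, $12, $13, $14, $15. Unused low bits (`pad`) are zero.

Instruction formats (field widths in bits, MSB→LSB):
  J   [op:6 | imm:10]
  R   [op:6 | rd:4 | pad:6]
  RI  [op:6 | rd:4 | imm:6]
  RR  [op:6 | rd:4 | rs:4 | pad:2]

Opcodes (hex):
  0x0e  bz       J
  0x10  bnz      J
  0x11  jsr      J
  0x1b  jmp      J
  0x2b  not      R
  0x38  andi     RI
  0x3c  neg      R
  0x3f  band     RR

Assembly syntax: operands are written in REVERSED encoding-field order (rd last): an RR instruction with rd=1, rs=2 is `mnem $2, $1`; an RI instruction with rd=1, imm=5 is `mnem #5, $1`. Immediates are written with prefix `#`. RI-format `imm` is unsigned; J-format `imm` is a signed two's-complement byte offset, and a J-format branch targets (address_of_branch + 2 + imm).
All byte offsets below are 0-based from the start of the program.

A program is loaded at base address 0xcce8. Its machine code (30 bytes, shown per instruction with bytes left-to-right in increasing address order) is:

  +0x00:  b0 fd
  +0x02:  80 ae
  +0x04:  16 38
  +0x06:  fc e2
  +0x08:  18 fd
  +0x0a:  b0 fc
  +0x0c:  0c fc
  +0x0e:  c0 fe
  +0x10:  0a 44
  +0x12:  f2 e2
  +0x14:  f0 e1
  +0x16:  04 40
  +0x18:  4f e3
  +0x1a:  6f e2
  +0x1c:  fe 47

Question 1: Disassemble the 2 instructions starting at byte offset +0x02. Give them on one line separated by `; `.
+0x02: 80 ae ⇒ word 0xae80 (little)
  top 6b → 0x2b → not [R]
  rd@[9:6]=0xa ⇒ $10
+0x04: 16 38 ⇒ word 0x3816 (little)
  top 6b → 0xe → bz [J]
  imm@[9:0]=0x16 ⇒ #22

not $10; bz #22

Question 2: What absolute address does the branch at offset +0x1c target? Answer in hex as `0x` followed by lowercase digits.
off 0x1c: read fe 47 as little → 0x47fe
  top 6b → 0x11 → jsr [J]
  imm: (w>>0)&0x3ff=0x3fe (s10→-2) → #-2
  target = base 0xcce8 + off 0x1c + 2 + imm -2 = 0xcd04

0xcd04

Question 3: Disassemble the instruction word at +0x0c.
+0x0c: 0c fc ⇒ word 0xfc0c (little)
  opcode bits[15:10]=0x3f: band/RR
  [9:6] rd=0 = $0
  [5:2] rs=3 = $3

band $3, $0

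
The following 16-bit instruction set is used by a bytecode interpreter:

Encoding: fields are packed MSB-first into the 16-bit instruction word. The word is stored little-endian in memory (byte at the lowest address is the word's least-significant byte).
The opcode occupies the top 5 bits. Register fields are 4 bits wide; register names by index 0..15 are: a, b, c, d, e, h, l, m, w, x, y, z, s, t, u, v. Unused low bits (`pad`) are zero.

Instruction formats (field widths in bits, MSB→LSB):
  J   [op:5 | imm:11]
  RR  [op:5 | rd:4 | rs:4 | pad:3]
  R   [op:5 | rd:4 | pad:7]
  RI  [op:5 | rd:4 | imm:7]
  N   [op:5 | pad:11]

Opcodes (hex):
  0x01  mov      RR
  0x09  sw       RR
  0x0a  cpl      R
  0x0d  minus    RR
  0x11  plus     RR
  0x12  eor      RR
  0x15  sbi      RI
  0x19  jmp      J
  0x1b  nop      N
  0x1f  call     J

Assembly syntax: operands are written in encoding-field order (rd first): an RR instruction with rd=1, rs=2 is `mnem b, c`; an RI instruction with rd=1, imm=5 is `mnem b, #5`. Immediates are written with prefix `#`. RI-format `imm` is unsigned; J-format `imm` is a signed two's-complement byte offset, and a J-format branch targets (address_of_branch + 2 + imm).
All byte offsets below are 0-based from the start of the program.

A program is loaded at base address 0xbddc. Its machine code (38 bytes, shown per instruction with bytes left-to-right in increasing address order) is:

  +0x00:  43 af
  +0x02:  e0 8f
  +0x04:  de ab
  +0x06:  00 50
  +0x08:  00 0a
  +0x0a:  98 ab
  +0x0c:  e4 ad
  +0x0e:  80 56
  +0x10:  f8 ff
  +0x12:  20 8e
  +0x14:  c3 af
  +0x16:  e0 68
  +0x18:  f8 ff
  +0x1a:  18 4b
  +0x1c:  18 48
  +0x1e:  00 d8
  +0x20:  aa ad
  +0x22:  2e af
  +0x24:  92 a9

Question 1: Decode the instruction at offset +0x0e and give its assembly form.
cpl t

+0x0e: 80 56 ⇒ word 0x5680 (little)
  top 5b → 0xa → cpl [R]
  rd@[10:7]=0xd ⇒ t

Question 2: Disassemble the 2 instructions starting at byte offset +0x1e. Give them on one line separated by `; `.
[1e] 00 d8 → 0xd800
  opcode bits[15:11]=0x1b: nop/N
[20] aa ad → 0xadaa
  opcode bits[15:11]=0x15: sbi/RI
  rd: (w>>7)&0xf=0xb → z
  imm: (w>>0)&0x7f=0x2a → #42

nop; sbi z, #42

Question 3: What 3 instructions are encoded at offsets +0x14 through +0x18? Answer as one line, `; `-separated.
sbi v, #67; minus b, s; call #-8

@+14  little-endian(c3 af) = 0xafc3
  op=0xafc3>>11=0x15 ⇒ sbi (RI)
  rd: (w>>7)&0xf=0xf → v
  imm: (w>>0)&0x7f=0x43 → #67
@+16  little-endian(e0 68) = 0x68e0
  op=0x68e0>>11=0xd ⇒ minus (RR)
  rd: (w>>7)&0xf=0x1 → b
  rs: (w>>3)&0xf=0xc → s
@+18  little-endian(f8 ff) = 0xfff8
  op=0xfff8>>11=0x1f ⇒ call (J)
  imm: (w>>0)&0x7ff=0x7f8 (s11→-8) → #-8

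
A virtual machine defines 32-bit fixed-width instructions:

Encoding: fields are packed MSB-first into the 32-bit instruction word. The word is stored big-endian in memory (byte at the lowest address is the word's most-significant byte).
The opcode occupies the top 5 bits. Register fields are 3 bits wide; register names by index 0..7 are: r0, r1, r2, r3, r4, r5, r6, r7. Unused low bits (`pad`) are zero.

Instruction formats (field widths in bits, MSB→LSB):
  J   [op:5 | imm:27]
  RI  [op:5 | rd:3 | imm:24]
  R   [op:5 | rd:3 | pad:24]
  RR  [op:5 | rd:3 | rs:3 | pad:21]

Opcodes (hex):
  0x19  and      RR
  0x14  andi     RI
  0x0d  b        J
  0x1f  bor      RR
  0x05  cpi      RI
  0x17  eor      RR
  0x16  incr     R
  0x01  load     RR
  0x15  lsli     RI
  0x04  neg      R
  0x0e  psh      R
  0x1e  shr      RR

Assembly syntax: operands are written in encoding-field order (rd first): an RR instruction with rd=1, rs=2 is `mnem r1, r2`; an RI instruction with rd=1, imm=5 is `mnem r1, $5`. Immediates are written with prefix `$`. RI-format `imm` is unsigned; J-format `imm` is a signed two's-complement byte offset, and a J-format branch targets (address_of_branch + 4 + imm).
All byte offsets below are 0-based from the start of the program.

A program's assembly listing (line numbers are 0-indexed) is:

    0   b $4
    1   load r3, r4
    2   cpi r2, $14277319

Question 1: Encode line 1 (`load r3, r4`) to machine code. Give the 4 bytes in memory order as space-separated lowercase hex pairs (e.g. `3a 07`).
0b 80 00 00

line 1 (load): pack op=0x1:5|rd=3:3|rs=4:3|pad=0:21 = 0x0b800000; big→ 0b 80 00 00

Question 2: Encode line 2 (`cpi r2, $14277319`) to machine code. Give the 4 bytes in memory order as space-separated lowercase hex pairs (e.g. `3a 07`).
2a d9 da c7

line 2 (cpi): pack op=0x5:5|rd=2:3|imm=14277319:24 = 0x2ad9dac7; big→ 2a d9 da c7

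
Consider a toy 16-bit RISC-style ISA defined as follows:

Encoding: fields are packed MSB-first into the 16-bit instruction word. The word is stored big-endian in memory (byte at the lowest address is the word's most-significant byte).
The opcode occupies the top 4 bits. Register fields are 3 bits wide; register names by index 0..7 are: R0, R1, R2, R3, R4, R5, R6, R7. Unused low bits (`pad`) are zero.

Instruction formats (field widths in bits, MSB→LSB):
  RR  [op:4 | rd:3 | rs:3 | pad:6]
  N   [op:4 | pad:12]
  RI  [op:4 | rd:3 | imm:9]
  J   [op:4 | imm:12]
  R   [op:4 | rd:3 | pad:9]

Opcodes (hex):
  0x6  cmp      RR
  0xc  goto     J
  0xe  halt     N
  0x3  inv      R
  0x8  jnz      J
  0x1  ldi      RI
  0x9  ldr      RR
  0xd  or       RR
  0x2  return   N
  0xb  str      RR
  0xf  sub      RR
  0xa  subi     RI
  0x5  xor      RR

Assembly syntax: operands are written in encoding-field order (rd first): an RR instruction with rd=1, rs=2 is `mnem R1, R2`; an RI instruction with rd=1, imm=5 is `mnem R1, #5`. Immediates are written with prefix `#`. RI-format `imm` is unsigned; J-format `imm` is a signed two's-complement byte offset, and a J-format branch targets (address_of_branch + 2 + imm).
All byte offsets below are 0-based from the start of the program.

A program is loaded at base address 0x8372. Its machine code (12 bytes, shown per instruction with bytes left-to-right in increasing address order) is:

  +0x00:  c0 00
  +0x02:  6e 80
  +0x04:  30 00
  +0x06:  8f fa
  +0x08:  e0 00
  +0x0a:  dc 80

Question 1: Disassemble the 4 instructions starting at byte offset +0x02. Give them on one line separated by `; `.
cmp R7, R2; inv R0; jnz #-6; halt

@+02  big-endian(6e 80) = 0x6e80
  opcode bits[15:12]=0x6: cmp/RR
  rd@[11:9]=0x7 ⇒ R7
  rs@[8:6]=0x2 ⇒ R2
@+04  big-endian(30 00) = 0x3000
  opcode bits[15:12]=0x3: inv/R
  rd@[11:9]=0x0 ⇒ R0
@+06  big-endian(8f fa) = 0x8ffa
  opcode bits[15:12]=0x8: jnz/J
  imm@[11:0]=0xffa (s12→-6) ⇒ #-6
@+08  big-endian(e0 00) = 0xe000
  opcode bits[15:12]=0xe: halt/N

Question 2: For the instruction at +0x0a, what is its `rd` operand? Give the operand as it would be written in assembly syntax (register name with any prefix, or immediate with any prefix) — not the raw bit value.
off 0x0a: read dc 80 as big → 0xdc80
  top 4b → 0xd → or [RR]
  rd@[11:9]=0x6 ⇒ R6
  rs@[8:6]=0x2 ⇒ R2

R6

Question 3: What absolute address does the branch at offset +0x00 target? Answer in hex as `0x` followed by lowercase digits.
0x8374

off 0x00: read c0 00 as big → 0xc000
  op=0xc000>>12=0xc ⇒ goto (J)
  imm: (w>>0)&0xfff=0x0 → #0
  target = base 0x8372 + off 0x00 + 2 + imm 0 = 0x8374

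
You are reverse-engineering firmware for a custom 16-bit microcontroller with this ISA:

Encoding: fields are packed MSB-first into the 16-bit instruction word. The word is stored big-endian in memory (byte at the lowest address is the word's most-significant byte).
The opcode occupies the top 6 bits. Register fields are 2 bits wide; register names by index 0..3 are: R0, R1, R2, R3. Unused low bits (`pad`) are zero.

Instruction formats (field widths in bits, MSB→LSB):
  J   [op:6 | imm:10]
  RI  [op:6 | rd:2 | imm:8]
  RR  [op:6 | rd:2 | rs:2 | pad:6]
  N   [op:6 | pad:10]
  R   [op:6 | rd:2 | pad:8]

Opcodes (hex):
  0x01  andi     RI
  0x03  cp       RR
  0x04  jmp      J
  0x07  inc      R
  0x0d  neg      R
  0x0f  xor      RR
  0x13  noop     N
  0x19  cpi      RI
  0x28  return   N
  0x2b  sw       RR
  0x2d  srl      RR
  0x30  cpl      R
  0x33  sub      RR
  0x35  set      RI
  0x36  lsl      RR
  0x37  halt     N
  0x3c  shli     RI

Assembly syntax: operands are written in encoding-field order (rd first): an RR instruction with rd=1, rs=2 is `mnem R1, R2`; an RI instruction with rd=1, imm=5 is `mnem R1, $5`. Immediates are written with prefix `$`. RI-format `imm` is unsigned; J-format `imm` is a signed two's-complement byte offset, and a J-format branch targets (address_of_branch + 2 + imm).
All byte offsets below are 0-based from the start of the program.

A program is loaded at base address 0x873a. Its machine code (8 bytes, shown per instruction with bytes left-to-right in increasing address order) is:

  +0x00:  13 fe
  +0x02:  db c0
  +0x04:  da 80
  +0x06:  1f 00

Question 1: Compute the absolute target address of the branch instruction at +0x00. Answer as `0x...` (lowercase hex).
+0x00: 13 fe ⇒ word 0x13fe (big)
  opcode bits[15:10]=0x4: jmp/J
  [9:0] imm=1022 (s10→-2) = $-2
  target = base 0x873a + off 0x00 + 2 + imm -2 = 0x873a

0x873a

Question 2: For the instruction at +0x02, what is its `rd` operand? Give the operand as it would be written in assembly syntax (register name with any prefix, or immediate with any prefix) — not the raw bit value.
R3

+0x02: db c0 ⇒ word 0xdbc0 (big)
  op=0xdbc0>>10=0x36 ⇒ lsl (RR)
  rd@[9:8]=0x3 ⇒ R3
  rs@[7:6]=0x3 ⇒ R3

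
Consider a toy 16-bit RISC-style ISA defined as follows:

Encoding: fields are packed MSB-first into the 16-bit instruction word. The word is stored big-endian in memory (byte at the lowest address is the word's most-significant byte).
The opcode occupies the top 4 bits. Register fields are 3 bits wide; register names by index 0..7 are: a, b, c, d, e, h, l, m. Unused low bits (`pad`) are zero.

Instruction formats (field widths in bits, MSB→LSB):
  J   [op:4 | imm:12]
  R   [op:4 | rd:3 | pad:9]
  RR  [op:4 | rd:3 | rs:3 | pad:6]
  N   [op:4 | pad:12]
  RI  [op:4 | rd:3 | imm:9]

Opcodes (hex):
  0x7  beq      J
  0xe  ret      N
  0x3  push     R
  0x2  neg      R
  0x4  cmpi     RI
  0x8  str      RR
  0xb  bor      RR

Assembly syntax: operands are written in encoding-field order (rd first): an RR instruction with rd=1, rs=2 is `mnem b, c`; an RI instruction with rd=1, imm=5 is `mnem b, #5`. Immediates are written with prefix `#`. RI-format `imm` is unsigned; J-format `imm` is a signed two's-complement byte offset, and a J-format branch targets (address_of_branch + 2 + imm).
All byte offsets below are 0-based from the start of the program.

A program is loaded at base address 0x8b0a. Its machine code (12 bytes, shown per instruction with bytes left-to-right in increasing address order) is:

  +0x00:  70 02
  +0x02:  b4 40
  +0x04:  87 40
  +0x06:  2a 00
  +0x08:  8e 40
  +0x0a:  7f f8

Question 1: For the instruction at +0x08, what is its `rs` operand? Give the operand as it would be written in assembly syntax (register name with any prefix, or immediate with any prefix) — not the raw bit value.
b

@+08  big-endian(8e 40) = 0x8e40
  top 4b → 0x8 → str [RR]
  [11:9] rd=7 = m
  [8:6] rs=1 = b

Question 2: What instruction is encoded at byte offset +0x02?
bor c, b

@+02  big-endian(b4 40) = 0xb440
  top 4b → 0xb → bor [RR]
  [11:9] rd=2 = c
  [8:6] rs=1 = b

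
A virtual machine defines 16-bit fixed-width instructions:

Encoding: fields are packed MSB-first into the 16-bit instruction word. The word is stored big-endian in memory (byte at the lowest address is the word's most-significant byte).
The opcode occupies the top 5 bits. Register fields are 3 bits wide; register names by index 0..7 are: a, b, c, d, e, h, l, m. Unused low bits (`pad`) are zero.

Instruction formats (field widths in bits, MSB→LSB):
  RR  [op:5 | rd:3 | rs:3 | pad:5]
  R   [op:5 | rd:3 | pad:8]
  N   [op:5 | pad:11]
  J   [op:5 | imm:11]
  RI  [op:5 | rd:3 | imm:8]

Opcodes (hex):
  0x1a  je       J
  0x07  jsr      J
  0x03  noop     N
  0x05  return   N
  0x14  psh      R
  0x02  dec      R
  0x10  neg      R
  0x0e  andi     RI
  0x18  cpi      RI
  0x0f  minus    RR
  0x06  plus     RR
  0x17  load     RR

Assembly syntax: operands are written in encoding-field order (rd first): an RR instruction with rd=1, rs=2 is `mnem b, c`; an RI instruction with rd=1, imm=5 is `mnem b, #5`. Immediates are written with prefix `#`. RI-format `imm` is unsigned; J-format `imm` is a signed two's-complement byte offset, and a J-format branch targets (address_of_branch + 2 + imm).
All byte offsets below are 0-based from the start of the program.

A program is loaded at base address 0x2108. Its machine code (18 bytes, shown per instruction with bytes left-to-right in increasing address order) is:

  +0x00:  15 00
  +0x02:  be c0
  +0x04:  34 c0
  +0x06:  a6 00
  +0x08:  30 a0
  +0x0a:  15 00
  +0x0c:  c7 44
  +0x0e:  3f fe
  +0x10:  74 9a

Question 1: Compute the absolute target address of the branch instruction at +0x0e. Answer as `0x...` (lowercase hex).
[0e] 3f fe → 0x3ffe
  op=0x3ffe>>11=0x7 ⇒ jsr (J)
  imm@[10:0]=0x7fe (s11→-2) ⇒ #-2
  target = base 0x2108 + off 0x0e + 2 + imm -2 = 0x2116

0x2116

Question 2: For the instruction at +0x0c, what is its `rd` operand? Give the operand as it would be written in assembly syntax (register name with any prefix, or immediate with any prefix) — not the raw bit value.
m

@+0c  big-endian(c7 44) = 0xc744
  top 5b → 0x18 → cpi [RI]
  rd@[10:8]=0x7 ⇒ m
  imm@[7:0]=0x44 ⇒ #68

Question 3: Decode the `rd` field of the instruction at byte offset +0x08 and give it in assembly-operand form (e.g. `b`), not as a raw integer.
[08] 30 a0 → 0x30a0
  top 5b → 0x6 → plus [RR]
  rd@[10:8]=0x0 ⇒ a
  rs@[7:5]=0x5 ⇒ h

a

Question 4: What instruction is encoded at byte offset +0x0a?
[0a] 15 00 → 0x1500
  opcode bits[15:11]=0x2: dec/R
  [10:8] rd=5 = h

dec h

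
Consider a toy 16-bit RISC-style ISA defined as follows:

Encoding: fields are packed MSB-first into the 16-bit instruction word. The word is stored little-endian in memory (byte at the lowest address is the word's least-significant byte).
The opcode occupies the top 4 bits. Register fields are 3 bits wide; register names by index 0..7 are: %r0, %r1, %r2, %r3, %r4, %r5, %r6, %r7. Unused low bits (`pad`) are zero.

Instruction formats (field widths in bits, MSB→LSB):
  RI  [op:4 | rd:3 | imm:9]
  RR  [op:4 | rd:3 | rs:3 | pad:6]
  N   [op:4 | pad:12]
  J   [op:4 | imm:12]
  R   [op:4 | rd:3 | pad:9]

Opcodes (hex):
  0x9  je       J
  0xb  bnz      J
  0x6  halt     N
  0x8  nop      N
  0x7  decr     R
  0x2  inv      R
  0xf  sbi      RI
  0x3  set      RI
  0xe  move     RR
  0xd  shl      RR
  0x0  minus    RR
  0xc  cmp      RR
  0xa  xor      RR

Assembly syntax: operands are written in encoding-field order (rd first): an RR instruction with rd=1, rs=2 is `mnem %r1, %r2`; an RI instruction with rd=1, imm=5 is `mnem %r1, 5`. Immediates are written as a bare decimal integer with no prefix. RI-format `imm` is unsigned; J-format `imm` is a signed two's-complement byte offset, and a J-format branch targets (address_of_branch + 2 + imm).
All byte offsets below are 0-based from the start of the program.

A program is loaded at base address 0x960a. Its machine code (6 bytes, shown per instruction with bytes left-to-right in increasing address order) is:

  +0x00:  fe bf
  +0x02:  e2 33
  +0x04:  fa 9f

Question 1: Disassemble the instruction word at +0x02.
@+02  little-endian(e2 33) = 0x33e2
  opcode bits[15:12]=0x3: set/RI
  rd@[11:9]=0x1 ⇒ %r1
  imm@[8:0]=0x1e2 ⇒ 482

set %r1, 482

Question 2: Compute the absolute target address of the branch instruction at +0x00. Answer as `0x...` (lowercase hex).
0x960a

off 0x00: read fe bf as little → 0xbffe
  opcode bits[15:12]=0xb: bnz/J
  [11:0] imm=4094 (s12→-2) = -2
  target = base 0x960a + off 0x00 + 2 + imm -2 = 0x960a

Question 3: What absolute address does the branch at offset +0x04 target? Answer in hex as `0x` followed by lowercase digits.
0x960a

@+04  little-endian(fa 9f) = 0x9ffa
  op=0x9ffa>>12=0x9 ⇒ je (J)
  [11:0] imm=4090 (s12→-6) = -6
  target = base 0x960a + off 0x04 + 2 + imm -6 = 0x960a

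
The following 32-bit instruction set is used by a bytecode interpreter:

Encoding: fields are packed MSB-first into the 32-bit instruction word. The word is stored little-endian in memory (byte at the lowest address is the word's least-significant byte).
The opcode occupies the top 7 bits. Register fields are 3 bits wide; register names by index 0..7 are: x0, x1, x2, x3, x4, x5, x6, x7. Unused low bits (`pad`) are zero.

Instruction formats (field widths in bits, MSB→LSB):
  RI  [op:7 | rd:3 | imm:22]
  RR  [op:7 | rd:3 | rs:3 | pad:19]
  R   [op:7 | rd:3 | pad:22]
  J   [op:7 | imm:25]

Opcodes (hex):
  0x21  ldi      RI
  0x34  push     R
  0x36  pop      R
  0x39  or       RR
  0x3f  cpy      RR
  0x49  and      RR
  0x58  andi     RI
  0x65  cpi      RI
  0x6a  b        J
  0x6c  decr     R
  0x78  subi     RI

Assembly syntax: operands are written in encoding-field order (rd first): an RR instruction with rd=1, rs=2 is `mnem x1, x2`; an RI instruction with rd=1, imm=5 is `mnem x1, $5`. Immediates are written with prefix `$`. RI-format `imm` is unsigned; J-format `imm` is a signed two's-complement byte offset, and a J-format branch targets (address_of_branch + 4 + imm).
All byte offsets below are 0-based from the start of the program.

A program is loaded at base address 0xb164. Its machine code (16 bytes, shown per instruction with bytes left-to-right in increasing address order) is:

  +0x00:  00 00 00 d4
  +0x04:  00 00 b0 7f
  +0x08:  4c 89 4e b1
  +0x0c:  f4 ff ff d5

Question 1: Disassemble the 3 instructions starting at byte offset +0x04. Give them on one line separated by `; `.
off 0x04: read 00 00 b0 7f as little → 0x7fb00000
  op=0x7fb00000>>25=0x3f ⇒ cpy (RR)
  rd: (w>>22)&0x7=0x6 → x6
  rs: (w>>19)&0x7=0x6 → x6
off 0x08: read 4c 89 4e b1 as little → 0xb14e894c
  op=0xb14e894c>>25=0x58 ⇒ andi (RI)
  rd: (w>>22)&0x7=0x5 → x5
  imm: (w>>0)&0x3fffff=0xe894c → $952652
off 0x0c: read f4 ff ff d5 as little → 0xd5fffff4
  op=0xd5fffff4>>25=0x6a ⇒ b (J)
  imm: (w>>0)&0x1ffffff=0x1fffff4 (s25→-12) → $-12

cpy x6, x6; andi x5, $952652; b $-12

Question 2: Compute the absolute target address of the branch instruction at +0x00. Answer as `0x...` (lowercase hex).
off 0x00: read 00 00 00 d4 as little → 0xd4000000
  top 7b → 0x6a → b [J]
  imm@[24:0]=0x0 ⇒ $0
  target = base 0xb164 + off 0x00 + 4 + imm 0 = 0xb168

0xb168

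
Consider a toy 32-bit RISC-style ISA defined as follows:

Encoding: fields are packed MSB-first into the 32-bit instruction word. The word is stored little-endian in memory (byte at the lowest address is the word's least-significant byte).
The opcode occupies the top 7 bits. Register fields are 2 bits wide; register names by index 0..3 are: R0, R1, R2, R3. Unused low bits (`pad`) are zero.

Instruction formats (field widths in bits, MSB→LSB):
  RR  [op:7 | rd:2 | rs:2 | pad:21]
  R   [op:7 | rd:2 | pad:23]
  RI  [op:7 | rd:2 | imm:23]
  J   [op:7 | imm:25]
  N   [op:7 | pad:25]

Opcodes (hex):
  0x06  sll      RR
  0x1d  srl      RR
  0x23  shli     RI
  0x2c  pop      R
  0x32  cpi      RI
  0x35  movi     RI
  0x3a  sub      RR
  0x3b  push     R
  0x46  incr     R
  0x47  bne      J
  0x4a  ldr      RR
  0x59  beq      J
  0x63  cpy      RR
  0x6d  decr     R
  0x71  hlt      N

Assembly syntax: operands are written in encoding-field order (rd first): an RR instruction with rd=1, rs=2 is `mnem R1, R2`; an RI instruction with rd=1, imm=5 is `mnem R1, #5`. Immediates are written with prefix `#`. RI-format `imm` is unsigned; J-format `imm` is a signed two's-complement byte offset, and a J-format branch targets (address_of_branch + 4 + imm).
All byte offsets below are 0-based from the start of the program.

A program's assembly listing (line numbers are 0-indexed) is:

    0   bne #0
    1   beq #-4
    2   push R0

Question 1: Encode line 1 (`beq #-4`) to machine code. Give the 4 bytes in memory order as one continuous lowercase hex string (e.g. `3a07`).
fcffffb3

L1: beq op=0x59:7|imm=-4:25 ⇒ 0xb3fffffc ⇒ little fc ff ff b3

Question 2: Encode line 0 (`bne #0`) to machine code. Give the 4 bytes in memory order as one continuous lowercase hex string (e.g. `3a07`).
0000008e

0. bne fields op=0x47:7|imm=0:25 → word 8e000000h → 00 00 00 8e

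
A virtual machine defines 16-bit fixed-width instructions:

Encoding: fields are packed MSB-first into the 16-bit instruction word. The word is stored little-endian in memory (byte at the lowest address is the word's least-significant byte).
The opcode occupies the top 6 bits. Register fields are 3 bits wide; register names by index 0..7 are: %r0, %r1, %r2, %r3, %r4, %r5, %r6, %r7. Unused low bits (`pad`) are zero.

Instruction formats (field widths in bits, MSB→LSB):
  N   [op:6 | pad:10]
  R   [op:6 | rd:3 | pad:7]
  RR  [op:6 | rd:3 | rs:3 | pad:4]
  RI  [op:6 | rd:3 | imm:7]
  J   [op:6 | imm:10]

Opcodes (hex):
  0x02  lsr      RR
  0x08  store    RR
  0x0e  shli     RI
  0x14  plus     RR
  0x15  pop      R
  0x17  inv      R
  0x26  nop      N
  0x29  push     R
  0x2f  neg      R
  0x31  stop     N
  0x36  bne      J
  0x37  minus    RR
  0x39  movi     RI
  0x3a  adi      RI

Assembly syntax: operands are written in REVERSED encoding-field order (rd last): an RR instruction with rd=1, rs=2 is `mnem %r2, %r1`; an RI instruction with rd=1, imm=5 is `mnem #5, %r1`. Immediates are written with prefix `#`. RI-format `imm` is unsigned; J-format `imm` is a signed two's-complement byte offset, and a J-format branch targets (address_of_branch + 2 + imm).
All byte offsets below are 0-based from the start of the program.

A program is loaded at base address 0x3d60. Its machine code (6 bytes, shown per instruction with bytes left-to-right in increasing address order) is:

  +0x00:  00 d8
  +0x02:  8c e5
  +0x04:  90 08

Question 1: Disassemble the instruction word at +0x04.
lsr %r1, %r1

+0x04: 90 08 ⇒ word 0x0890 (little)
  op=0x0890>>10=0x2 ⇒ lsr (RR)
  rd: (w>>7)&0x7=0x1 → %r1
  rs: (w>>4)&0x7=0x1 → %r1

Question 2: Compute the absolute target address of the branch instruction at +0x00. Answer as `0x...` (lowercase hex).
0x3d62

@+00  little-endian(00 d8) = 0xd800
  top 6b → 0x36 → bne [J]
  imm: (w>>0)&0x3ff=0x0 → #0
  target = base 0x3d60 + off 0x00 + 2 + imm 0 = 0x3d62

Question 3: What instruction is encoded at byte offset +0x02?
[02] 8c e5 → 0xe58c
  op=0xe58c>>10=0x39 ⇒ movi (RI)
  [9:7] rd=3 = %r3
  [6:0] imm=12 = #12

movi #12, %r3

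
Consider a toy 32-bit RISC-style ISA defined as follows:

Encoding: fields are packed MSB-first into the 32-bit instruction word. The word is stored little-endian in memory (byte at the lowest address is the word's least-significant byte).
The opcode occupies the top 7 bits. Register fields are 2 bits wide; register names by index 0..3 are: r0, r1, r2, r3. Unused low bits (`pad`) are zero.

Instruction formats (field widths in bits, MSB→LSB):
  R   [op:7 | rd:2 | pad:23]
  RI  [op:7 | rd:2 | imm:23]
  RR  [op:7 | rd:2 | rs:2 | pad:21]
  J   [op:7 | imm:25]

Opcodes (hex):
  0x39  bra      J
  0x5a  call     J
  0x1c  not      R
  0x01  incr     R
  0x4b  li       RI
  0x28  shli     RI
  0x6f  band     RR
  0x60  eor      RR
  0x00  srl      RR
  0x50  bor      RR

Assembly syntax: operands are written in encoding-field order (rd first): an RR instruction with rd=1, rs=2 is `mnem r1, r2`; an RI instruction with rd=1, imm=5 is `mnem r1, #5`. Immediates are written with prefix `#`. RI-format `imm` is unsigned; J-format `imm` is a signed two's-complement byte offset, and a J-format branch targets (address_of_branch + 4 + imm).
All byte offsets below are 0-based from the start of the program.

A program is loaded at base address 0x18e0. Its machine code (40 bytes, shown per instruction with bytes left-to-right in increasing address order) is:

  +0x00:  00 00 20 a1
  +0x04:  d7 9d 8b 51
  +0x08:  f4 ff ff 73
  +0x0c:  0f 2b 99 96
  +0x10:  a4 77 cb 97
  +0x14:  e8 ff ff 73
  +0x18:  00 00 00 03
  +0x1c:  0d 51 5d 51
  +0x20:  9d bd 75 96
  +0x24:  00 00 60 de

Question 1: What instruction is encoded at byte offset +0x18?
incr r2

+0x18: 00 00 00 03 ⇒ word 0x03000000 (little)
  top 7b → 0x1 → incr [R]
  rd@[24:23]=0x2 ⇒ r2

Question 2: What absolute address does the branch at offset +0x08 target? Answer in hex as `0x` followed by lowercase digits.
0x18e0

@+08  little-endian(f4 ff ff 73) = 0x73fffff4
  top 7b → 0x39 → bra [J]
  imm: (w>>0)&0x1ffffff=0x1fffff4 (s25→-12) → #-12
  target = base 0x18e0 + off 0x08 + 4 + imm -12 = 0x18e0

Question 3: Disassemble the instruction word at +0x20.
@+20  little-endian(9d bd 75 96) = 0x9675bd9d
  op=0x9675bd9d>>25=0x4b ⇒ li (RI)
  rd@[24:23]=0x0 ⇒ r0
  imm@[22:0]=0x75bd9d ⇒ #7716253

li r0, #7716253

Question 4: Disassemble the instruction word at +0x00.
[00] 00 00 20 a1 → 0xa1200000
  top 7b → 0x50 → bor [RR]
  rd: (w>>23)&0x3=0x2 → r2
  rs: (w>>21)&0x3=0x1 → r1

bor r2, r1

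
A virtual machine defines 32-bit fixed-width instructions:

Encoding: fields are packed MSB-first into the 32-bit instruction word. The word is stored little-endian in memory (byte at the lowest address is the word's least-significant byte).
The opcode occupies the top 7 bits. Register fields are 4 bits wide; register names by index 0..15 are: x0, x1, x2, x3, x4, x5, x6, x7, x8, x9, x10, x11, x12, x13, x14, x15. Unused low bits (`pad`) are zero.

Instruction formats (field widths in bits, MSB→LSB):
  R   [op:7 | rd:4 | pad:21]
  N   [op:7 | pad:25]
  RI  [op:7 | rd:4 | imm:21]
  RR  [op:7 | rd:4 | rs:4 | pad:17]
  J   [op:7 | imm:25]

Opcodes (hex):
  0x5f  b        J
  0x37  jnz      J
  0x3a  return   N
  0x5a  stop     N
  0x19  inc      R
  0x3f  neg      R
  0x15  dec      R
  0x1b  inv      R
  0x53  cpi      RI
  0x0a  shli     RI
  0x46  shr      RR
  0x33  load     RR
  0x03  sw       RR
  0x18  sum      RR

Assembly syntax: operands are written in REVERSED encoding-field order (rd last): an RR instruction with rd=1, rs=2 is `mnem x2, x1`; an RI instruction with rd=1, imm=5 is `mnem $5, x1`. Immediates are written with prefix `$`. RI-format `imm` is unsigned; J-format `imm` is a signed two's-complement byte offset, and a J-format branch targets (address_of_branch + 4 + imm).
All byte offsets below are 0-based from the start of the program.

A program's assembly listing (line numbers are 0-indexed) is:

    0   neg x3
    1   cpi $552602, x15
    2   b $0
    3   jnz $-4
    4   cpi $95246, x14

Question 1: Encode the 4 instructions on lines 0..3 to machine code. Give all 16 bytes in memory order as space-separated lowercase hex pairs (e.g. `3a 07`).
00 00 60 7e 9a 6e e8 a7 00 00 00 be fc ff ff 6f

line 0 (neg): pack op=0x3f:7|rd=3:4|pad=0:21 = 0x7e600000; little→ 00 00 60 7e
line 1 (cpi): pack op=0x53:7|rd=15:4|imm=552602:21 = 0xa7e86e9a; little→ 9a 6e e8 a7
line 2 (b): pack op=0x5f:7|imm=0:25 = 0xbe000000; little→ 00 00 00 be
line 3 (jnz): pack op=0x37:7|imm=-4:25 = 0x6ffffffc; little→ fc ff ff 6f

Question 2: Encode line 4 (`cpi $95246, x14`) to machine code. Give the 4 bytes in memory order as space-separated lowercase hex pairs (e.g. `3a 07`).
0e 74 c1 a7

4. cpi fields op=0x53:7|rd=14:4|imm=95246:21 → word a7c1740eh → 0e 74 c1 a7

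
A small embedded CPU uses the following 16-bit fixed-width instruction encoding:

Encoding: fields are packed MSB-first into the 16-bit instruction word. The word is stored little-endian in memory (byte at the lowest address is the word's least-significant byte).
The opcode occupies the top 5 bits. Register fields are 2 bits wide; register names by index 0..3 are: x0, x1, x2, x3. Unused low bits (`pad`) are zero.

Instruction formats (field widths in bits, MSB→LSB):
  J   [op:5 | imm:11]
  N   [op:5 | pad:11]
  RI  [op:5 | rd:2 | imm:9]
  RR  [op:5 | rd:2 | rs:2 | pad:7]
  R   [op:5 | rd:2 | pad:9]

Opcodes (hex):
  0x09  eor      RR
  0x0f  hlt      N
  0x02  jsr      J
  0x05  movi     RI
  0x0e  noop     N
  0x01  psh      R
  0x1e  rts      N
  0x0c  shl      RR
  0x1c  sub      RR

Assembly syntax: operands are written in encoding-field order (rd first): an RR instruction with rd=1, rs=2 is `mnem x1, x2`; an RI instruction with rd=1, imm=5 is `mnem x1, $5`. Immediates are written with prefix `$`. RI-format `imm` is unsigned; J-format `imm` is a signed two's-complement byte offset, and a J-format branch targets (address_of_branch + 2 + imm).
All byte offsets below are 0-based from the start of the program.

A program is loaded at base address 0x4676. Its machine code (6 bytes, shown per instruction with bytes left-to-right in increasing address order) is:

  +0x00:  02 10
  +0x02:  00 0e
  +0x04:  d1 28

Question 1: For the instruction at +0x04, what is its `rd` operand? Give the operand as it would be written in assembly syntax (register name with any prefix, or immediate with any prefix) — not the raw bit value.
@+04  little-endian(d1 28) = 0x28d1
  top 5b → 0x5 → movi [RI]
  rd@[10:9]=0x0 ⇒ x0
  imm@[8:0]=0xd1 ⇒ $209

x0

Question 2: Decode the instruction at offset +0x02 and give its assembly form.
off 0x02: read 00 0e as little → 0x0e00
  op=0x0e00>>11=0x1 ⇒ psh (R)
  rd@[10:9]=0x3 ⇒ x3

psh x3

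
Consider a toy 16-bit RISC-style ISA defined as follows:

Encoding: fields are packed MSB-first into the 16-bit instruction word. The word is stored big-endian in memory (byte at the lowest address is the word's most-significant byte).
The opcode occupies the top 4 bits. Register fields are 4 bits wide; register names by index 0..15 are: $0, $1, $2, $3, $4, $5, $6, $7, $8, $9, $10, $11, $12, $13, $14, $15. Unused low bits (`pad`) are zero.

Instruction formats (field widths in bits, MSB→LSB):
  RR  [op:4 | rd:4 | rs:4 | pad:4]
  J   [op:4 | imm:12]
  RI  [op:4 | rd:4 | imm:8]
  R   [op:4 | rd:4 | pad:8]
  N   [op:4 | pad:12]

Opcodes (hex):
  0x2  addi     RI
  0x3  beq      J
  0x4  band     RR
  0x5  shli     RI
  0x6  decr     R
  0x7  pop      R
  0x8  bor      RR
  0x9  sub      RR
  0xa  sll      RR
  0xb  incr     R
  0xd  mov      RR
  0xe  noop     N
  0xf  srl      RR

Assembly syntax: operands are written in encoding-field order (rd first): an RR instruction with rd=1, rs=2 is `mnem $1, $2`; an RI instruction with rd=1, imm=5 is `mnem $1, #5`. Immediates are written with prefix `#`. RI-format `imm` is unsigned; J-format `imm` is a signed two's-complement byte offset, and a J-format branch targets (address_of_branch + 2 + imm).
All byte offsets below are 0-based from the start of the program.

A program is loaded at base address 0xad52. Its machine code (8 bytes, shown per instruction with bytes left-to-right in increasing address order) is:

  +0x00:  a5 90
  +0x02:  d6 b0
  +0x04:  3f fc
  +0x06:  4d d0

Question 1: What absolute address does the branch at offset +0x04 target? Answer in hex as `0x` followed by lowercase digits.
[04] 3f fc → 0x3ffc
  op=0x3ffc>>12=0x3 ⇒ beq (J)
  imm@[11:0]=0xffc (s12→-4) ⇒ #-4
  target = base 0xad52 + off 0x04 + 2 + imm -4 = 0xad54

0xad54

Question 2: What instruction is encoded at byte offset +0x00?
off 0x00: read a5 90 as big → 0xa590
  op=0xa590>>12=0xa ⇒ sll (RR)
  rd: (w>>8)&0xf=0x5 → $5
  rs: (w>>4)&0xf=0x9 → $9

sll $5, $9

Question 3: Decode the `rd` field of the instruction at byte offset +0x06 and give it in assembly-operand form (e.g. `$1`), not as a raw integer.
$13

+0x06: 4d d0 ⇒ word 0x4dd0 (big)
  top 4b → 0x4 → band [RR]
  rd@[11:8]=0xd ⇒ $13
  rs@[7:4]=0xd ⇒ $13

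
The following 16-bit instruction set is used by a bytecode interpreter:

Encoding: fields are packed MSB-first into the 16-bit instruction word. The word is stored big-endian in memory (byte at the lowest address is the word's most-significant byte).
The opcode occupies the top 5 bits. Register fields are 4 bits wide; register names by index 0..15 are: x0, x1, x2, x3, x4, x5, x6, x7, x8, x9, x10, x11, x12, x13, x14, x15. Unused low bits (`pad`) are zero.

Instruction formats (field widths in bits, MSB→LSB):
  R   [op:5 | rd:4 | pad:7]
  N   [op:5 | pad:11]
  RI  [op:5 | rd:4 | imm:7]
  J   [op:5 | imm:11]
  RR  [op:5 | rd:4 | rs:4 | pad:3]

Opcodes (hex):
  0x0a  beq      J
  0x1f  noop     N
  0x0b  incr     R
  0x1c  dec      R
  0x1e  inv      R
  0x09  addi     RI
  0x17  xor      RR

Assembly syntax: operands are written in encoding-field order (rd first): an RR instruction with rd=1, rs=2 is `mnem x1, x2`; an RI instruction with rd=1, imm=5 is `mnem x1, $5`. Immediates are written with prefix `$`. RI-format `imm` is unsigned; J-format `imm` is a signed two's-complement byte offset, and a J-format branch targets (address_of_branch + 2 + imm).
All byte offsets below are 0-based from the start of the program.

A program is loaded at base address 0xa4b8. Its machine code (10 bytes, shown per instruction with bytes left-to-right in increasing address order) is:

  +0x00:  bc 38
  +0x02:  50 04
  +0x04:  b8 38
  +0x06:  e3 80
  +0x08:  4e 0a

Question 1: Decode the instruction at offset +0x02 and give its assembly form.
off 0x02: read 50 04 as big → 0x5004
  top 5b → 0xa → beq [J]
  [10:0] imm=4 = $4

beq $4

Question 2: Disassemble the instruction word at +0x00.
xor x8, x7

off 0x00: read bc 38 as big → 0xbc38
  opcode bits[15:11]=0x17: xor/RR
  [10:7] rd=8 = x8
  [6:3] rs=7 = x7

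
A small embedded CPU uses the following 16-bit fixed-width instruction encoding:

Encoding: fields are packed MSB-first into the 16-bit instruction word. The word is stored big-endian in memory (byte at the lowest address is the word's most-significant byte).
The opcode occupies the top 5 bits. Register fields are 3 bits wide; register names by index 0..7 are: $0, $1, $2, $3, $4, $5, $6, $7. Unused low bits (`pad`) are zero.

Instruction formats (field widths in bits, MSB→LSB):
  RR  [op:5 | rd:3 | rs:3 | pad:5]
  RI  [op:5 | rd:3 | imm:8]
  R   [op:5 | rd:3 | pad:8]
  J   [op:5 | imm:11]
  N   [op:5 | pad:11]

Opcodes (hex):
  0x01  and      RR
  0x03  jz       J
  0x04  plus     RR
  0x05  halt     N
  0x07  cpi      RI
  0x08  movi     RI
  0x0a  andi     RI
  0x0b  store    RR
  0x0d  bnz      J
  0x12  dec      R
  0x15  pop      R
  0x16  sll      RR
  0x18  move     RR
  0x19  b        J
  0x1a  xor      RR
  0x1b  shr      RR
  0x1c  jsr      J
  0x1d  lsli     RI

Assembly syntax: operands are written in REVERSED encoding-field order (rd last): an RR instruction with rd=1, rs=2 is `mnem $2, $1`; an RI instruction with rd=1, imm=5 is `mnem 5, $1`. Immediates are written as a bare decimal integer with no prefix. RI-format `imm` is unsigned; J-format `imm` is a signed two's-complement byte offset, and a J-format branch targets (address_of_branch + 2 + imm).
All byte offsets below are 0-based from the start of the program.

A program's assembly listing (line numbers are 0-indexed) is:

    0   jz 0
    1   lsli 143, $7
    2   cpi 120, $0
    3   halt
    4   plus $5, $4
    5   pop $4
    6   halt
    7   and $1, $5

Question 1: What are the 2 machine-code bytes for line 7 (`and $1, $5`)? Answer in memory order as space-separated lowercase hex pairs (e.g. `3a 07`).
0d 20

7. and fields op=0x1:5|rd=5:3|rs=1:3|pad=0:5 → word 0d20h → 0d 20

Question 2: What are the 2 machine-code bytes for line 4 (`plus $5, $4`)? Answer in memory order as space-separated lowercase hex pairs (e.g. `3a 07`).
24 a0

4. plus fields op=0x4:5|rd=4:3|rs=5:3|pad=0:5 → word 24a0h → 24 a0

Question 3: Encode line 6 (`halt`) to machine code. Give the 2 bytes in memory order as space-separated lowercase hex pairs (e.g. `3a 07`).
L6: halt op=0x5:5|pad=0:11 ⇒ 0x2800 ⇒ big 28 00

28 00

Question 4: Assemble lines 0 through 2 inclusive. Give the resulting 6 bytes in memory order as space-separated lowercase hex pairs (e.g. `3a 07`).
L0: jz op=0x3:5|imm=0:11 ⇒ 0x1800 ⇒ big 18 00
L1: lsli op=0x1d:5|rd=7:3|imm=143:8 ⇒ 0xef8f ⇒ big ef 8f
L2: cpi op=0x7:5|rd=0:3|imm=120:8 ⇒ 0x3878 ⇒ big 38 78

18 00 ef 8f 38 78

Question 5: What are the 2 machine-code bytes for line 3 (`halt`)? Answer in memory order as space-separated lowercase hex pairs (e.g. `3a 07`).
line 3 (halt): pack op=0x5:5|pad=0:11 = 0x2800; big→ 28 00

28 00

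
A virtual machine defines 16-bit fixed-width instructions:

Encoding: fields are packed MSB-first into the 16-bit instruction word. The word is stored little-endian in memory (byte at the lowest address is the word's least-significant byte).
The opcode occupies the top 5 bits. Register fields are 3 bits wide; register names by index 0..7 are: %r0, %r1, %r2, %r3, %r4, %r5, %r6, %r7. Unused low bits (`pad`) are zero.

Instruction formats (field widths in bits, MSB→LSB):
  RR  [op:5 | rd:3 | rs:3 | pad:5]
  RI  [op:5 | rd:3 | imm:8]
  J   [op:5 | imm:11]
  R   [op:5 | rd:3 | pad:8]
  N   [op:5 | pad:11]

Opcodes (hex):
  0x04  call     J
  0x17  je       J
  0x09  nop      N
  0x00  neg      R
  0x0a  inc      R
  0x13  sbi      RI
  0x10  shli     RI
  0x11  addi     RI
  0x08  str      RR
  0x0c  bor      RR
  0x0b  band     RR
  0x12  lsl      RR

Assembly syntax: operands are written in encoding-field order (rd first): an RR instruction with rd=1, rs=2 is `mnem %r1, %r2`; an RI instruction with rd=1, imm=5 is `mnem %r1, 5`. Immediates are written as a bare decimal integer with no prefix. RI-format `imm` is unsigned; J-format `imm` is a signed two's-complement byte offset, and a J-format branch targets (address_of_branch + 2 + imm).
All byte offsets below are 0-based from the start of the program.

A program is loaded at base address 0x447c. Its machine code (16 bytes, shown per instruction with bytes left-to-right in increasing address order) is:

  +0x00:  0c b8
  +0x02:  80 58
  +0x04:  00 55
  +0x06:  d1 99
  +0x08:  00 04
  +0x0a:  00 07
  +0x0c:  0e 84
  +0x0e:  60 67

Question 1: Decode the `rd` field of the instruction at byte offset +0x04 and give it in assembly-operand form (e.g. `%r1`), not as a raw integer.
off 0x04: read 00 55 as little → 0x5500
  op=0x5500>>11=0xa ⇒ inc (R)
  rd: (w>>8)&0x7=0x5 → %r5

%r5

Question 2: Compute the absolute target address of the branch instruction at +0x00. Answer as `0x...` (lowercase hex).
0x448a

[00] 0c b8 → 0xb80c
  opcode bits[15:11]=0x17: je/J
  [10:0] imm=12 = 12
  target = base 0x447c + off 0x00 + 2 + imm 12 = 0x448a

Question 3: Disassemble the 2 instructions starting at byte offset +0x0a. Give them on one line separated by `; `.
neg %r7; shli %r4, 14

[0a] 00 07 → 0x0700
  opcode bits[15:11]=0x0: neg/R
  rd: (w>>8)&0x7=0x7 → %r7
[0c] 0e 84 → 0x840e
  opcode bits[15:11]=0x10: shli/RI
  rd: (w>>8)&0x7=0x4 → %r4
  imm: (w>>0)&0xff=0xe → 14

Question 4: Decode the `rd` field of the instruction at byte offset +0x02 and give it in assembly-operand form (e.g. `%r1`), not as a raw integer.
%r0

+0x02: 80 58 ⇒ word 0x5880 (little)
  top 5b → 0xb → band [RR]
  rd: (w>>8)&0x7=0x0 → %r0
  rs: (w>>5)&0x7=0x4 → %r4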